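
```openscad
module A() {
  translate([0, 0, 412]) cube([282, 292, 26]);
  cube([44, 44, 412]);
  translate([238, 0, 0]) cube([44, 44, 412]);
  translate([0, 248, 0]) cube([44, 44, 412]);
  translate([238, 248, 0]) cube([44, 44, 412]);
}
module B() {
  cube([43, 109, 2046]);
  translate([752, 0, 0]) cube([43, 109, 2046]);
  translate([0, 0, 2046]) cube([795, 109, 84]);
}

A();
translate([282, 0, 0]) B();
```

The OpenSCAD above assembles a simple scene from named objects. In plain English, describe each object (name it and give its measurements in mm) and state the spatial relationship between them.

A is a simple wooden stool: a rectangular seat 282 mm (x) by 292 mm (y), 26 mm thick, top face at z = 438 mm, on four square legs, each 44×44 mm in cross-section. The legs rest on z = 0, each flush with a corner of the seat.

B is a rectangular door frame: two vertical jambs of 43×109 mm section, 2046 mm tall, with a clear opening 709 mm wide between their inner faces. A header 84 mm tall and 109 mm deep lies on top of the jambs and spans the full outside width.

The door frame is against the stool's +x side, with their −y faces flush.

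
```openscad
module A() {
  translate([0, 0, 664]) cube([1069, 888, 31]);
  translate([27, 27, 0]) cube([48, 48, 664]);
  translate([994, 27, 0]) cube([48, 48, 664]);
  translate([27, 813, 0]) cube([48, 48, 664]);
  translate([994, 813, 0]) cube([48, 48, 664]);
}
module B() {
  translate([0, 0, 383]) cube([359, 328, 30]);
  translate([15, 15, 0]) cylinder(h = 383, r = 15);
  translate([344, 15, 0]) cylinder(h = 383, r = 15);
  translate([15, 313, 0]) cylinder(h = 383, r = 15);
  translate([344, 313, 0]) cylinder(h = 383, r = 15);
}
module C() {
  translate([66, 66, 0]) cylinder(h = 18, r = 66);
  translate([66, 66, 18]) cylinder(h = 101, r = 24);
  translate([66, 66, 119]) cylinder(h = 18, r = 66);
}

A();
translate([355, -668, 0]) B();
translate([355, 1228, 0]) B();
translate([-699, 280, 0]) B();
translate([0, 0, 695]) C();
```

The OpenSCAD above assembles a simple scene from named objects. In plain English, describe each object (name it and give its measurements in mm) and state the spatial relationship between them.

A is a rectangular dining table. The top is 1069×888×31 mm with its upper surface at z = 695 mm. It stands on four 48×48 mm square legs, each inset 27 mm from the nearest pair of top edges, running from the floor to the underside of the top.

B is a four-legged stool. The seat is a 359×328×30 mm slab whose top surface is at z = 413 mm; four round legs, each 30 mm in diameter, run from the floor (z = 0) to the underside of the seat, each leg's axis is inset half a diameter from the nearest pair of seat edges (so the leg's bounding box is flush with the corner).

C is a spool: two coaxial disc flanges of radius 66 mm and thickness 18 mm, joined by a core cylinder of radius 24 mm and height 101 mm. The lower flange rests on z = 0 and the three cylinders share a vertical axis.

Three stools sit around the table at the −y, +y, −x sides. The spool is on top of the table.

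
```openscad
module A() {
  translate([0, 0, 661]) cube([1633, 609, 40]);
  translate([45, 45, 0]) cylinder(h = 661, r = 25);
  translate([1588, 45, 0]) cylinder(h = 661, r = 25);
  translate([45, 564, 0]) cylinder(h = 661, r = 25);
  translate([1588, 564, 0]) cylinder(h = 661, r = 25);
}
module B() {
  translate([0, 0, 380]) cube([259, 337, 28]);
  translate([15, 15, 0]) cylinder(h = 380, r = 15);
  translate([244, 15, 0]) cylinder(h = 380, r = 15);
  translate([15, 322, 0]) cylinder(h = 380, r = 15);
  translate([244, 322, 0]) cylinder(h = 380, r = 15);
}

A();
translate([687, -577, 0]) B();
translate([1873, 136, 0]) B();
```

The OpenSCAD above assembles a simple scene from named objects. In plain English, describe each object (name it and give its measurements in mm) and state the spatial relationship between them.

A is a table with a 1633×609 mm rectangular top, 40 mm thick, top surface at z = 701 mm, supported by four round legs of 50 mm diameter, each leg's bounding box inset 20 mm from the nearest pair of top edges, running from the floor.

B is a four-legged stool. The seat is a 259×337×28 mm slab whose top surface is at z = 408 mm; four round legs, each 30 mm in diameter, run from the floor (z = 0) to the underside of the seat, each leg's axis is inset half a diameter from the nearest pair of seat edges (so the leg's bounding box is flush with the corner).

Two stools sit around the table at the −y, +x sides.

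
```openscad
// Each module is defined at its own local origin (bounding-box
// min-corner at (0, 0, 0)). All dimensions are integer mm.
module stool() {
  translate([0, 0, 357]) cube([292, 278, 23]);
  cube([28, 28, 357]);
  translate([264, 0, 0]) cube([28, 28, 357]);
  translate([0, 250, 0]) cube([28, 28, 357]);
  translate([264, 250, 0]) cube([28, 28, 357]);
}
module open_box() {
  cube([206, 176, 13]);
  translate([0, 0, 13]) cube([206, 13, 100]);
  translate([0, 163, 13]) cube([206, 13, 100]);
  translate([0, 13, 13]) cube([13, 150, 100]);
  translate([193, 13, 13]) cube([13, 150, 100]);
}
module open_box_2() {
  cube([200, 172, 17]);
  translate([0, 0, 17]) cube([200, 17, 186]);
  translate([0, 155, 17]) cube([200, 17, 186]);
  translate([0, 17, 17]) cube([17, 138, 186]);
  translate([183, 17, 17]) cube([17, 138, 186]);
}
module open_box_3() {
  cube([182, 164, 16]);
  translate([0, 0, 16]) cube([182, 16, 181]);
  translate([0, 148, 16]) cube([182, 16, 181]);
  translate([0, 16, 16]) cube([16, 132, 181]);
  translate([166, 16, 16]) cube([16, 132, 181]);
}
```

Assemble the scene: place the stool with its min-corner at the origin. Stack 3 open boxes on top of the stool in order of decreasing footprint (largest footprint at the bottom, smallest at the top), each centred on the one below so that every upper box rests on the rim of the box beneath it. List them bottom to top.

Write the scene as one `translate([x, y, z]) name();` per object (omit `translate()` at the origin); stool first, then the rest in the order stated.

stool();
translate([43, 51, 380]) open_box();
translate([46, 53, 493]) open_box_2();
translate([55, 57, 696]) open_box_3();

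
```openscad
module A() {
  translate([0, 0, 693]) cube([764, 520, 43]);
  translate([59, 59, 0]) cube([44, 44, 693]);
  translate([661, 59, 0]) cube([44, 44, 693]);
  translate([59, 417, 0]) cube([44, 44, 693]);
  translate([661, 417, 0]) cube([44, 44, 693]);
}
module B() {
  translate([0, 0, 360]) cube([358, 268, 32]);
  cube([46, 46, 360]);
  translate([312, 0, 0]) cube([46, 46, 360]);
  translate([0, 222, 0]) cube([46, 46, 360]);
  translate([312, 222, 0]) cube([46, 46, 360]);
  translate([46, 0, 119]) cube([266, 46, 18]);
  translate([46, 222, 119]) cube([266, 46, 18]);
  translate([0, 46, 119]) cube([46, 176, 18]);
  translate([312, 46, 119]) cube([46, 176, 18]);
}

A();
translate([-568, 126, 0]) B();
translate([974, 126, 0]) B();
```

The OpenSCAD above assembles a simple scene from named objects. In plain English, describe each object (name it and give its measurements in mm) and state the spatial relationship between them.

A is a rectangular dining table. The top is 764×520×43 mm with its upper surface at z = 736 mm. It stands on four 44×44 mm square legs, each inset 59 mm from the nearest pair of top edges, running from the floor to the underside of the top.

B is a simple wooden stool: a rectangular seat 358 mm (x) by 268 mm (y), 32 mm thick, top face at z = 392 mm, on four square legs, each 46×46 mm in cross-section. The legs rest on z = 0, each flush with a corner of the seat. Four stretchers, 46 mm wide and 18 mm tall, connect adjacent legs with their undersides at z = 119 mm, each running between the inner faces of the legs it joins and aligned with the legs' outer faces on the other axis.

Two stools sit around the table at the −x, +x sides.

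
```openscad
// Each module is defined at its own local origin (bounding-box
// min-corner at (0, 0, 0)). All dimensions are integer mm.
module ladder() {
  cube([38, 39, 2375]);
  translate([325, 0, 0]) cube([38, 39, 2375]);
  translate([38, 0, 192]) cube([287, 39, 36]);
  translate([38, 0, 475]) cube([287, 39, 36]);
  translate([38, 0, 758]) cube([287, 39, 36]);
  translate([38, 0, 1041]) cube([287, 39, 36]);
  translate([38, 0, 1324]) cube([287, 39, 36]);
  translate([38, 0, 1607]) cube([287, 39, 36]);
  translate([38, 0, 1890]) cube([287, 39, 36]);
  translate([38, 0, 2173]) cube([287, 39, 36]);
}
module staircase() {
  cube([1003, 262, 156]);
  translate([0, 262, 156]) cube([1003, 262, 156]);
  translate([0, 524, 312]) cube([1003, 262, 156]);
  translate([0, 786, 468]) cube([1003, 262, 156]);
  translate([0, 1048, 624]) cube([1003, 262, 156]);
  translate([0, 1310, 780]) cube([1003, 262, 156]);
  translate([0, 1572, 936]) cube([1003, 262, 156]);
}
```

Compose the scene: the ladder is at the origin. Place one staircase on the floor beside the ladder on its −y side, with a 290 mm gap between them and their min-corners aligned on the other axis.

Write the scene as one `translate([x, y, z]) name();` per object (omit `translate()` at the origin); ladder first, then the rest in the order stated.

ladder();
translate([0, -2124, 0]) staircase();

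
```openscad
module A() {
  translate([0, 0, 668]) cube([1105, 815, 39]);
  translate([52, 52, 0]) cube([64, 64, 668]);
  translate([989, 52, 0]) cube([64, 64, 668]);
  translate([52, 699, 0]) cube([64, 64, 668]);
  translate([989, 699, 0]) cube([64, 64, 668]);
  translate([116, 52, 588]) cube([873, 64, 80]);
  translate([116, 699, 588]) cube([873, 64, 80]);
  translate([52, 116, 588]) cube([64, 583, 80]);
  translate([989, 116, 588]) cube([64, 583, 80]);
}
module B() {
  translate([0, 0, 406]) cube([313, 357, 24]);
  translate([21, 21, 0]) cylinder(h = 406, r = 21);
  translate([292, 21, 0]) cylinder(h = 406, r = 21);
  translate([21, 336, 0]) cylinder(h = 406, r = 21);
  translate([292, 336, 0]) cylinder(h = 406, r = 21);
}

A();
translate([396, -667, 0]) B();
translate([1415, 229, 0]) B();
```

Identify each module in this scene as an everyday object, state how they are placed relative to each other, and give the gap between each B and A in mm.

Each stool's nearest face is 310 mm from the table's bounding box.

A is a table. B is a stool. Two stools sit around the table at the −y, +x sides. The gap between each stool and the table is 310 mm.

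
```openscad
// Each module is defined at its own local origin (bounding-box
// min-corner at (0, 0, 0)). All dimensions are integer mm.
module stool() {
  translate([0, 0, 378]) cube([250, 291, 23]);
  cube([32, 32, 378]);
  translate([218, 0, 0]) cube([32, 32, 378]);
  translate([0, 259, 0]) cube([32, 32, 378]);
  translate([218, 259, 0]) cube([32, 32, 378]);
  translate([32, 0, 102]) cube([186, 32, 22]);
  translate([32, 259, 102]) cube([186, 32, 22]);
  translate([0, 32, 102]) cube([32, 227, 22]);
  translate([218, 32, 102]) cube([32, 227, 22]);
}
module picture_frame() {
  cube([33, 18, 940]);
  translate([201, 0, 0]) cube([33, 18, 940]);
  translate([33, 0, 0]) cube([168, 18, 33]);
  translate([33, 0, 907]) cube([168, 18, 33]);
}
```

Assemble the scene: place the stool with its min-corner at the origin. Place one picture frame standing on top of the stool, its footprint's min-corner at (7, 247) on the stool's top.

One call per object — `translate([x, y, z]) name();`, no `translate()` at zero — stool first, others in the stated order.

stool();
translate([7, 247, 401]) picture_frame();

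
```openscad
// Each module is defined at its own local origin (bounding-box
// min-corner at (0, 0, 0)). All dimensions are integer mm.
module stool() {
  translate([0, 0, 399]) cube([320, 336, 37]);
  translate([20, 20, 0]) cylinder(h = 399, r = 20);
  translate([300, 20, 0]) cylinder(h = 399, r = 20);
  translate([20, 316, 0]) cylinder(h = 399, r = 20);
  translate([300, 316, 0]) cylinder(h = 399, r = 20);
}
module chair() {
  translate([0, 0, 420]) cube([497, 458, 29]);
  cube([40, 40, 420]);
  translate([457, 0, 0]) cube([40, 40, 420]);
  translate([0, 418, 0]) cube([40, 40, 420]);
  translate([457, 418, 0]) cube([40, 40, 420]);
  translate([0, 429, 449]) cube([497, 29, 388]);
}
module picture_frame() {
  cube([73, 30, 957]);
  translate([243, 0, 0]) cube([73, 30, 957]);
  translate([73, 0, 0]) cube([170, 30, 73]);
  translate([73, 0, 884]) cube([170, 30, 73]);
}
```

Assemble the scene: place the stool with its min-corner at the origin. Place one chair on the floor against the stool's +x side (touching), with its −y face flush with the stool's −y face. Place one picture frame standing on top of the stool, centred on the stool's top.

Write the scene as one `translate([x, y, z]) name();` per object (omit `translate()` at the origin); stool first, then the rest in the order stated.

stool();
translate([320, 0, 0]) chair();
translate([2, 153, 436]) picture_frame();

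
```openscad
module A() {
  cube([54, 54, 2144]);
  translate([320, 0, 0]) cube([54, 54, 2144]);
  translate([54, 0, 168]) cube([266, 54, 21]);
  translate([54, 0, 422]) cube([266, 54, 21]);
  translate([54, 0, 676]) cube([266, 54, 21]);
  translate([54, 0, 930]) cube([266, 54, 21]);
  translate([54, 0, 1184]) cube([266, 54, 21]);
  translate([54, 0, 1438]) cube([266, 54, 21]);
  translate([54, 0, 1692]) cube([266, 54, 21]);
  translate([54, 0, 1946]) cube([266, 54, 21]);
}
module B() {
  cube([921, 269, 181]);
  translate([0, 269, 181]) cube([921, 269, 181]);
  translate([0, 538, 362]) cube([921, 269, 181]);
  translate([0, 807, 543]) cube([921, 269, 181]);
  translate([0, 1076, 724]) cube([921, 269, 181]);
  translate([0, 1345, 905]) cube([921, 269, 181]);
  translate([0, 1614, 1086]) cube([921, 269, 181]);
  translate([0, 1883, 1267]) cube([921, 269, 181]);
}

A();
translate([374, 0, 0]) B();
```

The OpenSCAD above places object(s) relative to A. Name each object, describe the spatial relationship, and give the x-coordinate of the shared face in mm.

A is a ladder. B is a staircase. The staircase is against the ladder's +x side, with their −y faces flush. The x-coordinate of the shared face is 374 mm.

The ladder's +x face and the staircase's −x face are both at x = 374 mm.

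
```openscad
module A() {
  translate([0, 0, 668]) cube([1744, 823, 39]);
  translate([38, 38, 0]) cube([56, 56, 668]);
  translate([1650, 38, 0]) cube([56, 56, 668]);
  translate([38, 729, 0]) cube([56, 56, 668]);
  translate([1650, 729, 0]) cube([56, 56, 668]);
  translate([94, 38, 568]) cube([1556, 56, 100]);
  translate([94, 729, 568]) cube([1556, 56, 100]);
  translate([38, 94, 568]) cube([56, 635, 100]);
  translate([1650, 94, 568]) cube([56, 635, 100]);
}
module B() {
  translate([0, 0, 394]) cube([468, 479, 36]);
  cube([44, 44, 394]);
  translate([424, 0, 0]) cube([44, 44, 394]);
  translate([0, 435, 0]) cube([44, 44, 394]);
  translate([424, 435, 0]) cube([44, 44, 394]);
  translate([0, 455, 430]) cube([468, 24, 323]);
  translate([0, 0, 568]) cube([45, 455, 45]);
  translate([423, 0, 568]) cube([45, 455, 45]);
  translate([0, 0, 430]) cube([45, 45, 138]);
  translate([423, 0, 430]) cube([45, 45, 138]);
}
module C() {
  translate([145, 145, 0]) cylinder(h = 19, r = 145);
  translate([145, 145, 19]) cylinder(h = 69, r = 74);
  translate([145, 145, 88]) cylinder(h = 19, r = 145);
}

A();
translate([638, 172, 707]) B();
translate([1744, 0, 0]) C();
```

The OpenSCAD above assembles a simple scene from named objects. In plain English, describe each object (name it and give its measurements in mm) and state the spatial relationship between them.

A is a table: top 1744 mm (x) × 823 mm (y), 39 mm thick, upper face at z = 707 mm, on four 56×56 mm square legs, each inset 38 mm from the nearest pair of top edges, running from z = 0 to the bottom of the top. Four apron rails, 56 mm thick and 100 mm tall, run between adjacent legs with their top edges flush with the underside of the top and their outer faces flush with the legs' outer faces.

B is a chair. The seat is a 468×479×36 mm slab with its top at z = 430 mm, on four 44×44 mm corner legs (flush with the seat edges, standing on z = 0). A flat backrest 24 mm thick, 323 mm tall, spans the full seat width and rises from the seat top along its +y edge, rear face flush with the rear of the seat. Two armrests of 45×45 mm section run along each side from the seat's front edge to the front of the backrest, top faces 183 mm above the seat top and outer faces flush with the seat's x-edges; a 45×45 mm post under the front of each armrest stands on the seat at the front corner.

C is a spool: two coaxial disc flanges of radius 145 mm and thickness 19 mm, joined by a core cylinder of radius 74 mm and height 69 mm. The lower flange rests on z = 0 and the three cylinders share a vertical axis.

The chair is on top of the table, centred. The spool is against the table's +x side, with their −y faces flush.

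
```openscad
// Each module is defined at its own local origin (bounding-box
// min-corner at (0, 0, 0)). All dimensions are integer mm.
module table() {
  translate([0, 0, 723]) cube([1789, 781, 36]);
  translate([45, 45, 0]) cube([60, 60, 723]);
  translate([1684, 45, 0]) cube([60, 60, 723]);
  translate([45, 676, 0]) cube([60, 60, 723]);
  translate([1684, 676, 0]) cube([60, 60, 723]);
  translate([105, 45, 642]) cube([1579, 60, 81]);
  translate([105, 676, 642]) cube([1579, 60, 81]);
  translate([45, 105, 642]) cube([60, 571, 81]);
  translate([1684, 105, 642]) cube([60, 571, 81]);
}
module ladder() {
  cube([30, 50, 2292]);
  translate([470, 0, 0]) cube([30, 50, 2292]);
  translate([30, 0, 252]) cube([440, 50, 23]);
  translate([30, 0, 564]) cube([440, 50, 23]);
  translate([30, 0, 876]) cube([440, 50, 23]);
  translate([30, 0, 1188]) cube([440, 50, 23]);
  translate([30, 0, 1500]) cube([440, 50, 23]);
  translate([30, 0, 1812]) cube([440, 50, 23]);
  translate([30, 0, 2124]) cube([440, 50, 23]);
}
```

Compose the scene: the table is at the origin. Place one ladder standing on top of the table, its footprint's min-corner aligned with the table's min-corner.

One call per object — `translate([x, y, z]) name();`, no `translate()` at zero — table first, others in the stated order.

table();
translate([0, 0, 759]) ladder();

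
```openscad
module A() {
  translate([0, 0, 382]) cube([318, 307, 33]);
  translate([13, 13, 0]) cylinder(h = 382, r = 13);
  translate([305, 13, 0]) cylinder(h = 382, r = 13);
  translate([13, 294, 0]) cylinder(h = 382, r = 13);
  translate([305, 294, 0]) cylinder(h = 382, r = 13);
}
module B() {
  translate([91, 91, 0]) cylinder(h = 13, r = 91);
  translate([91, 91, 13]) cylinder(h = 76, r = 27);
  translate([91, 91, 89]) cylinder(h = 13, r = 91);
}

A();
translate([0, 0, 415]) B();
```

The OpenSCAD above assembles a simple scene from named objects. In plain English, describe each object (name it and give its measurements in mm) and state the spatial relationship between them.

A is a simple wooden stool: a rectangular seat 318 mm (x) by 307 mm (y), 33 mm thick, top face at z = 415 mm, on four round legs, each 26 mm in diameter. The legs rest on z = 0, each leg's axis is inset half a diameter from the nearest pair of seat edges (so the leg's bounding box is flush with the corner).

B is a spool: two coaxial disc flanges of radius 91 mm and thickness 13 mm, joined by a core cylinder of radius 27 mm and height 76 mm. The lower flange rests on z = 0 and the three cylinders share a vertical axis.

The spool is on top of the stool.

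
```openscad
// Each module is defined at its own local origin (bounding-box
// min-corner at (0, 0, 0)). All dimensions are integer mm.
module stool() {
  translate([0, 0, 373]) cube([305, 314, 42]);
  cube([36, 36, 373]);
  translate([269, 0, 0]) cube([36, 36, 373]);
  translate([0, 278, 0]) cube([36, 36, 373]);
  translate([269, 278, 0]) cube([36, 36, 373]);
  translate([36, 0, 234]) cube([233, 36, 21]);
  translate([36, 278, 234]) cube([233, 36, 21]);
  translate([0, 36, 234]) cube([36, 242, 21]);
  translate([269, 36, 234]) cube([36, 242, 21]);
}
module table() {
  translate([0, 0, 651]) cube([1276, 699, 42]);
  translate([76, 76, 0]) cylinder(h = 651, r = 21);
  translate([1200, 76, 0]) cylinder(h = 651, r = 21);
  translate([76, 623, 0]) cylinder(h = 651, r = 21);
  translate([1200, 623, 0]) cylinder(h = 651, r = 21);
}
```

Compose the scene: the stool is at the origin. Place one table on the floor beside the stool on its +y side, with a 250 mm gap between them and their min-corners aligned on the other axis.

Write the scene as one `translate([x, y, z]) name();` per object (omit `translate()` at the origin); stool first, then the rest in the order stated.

stool();
translate([0, 564, 0]) table();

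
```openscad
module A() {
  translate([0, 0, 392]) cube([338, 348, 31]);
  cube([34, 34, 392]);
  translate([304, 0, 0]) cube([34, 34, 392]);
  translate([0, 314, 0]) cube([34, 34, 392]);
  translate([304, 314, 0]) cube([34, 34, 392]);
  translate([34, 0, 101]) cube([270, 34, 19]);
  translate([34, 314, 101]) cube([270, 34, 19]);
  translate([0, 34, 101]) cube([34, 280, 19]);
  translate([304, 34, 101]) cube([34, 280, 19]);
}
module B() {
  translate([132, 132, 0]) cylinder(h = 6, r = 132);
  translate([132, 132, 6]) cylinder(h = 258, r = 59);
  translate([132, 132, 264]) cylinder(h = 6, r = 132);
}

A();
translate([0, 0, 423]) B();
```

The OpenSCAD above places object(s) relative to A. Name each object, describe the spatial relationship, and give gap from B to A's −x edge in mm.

A is a stool. B is a spool. The spool is on top of the stool. The gap from the spool to the stool's −x edge is 0 mm.

The spool's min-x is at 0; the stool's min-x is 0; gap = 0 mm.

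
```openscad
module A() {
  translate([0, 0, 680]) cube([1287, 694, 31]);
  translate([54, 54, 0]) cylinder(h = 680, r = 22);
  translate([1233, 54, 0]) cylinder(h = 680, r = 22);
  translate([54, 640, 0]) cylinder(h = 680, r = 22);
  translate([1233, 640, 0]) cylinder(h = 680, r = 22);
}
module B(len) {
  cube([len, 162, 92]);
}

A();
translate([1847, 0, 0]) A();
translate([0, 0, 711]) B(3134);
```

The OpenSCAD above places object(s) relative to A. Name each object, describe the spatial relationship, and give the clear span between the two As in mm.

Second table starts at x = 1847; first ends at x = 1287; clear span = 1847 − 1287 = 560 mm.

A is a table. B is a beam. A beam spans the tops of two tables. The clear span between the two tables is 560 mm.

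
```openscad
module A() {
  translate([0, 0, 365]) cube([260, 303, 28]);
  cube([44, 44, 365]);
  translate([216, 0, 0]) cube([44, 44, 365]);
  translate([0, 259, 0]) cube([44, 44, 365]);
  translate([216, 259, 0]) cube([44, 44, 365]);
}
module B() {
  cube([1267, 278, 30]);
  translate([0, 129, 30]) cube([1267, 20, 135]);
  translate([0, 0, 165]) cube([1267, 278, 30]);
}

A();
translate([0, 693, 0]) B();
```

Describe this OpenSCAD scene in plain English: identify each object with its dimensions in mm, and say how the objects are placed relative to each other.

A is a four-legged stool. The seat is a 260×303×28 mm slab whose top surface is at z = 393 mm; four square legs, each 44×44 mm in cross-section, run from the floor (z = 0) to the underside of the seat, each flush with a corner of the seat.

B is an I-beam lying along x, 1267 mm long. Overall section height 195 mm. Two flanges 278 mm wide (y) and 30 mm thick, one on the floor and one at the top; a web 20 mm thick runs between them, centred on the flange width.

The I-beam is on the floor beside the stool on its +y side.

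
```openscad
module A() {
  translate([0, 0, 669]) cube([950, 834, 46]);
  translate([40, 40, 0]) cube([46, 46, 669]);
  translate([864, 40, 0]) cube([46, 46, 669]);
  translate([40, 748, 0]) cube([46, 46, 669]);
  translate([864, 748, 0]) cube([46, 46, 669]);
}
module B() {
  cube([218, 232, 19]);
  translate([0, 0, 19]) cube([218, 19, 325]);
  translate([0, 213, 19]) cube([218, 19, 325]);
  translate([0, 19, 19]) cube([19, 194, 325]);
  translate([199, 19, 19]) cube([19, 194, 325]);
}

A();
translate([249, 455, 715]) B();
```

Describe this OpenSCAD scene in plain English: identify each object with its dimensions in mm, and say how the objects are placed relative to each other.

A is a table with a 950×834 mm rectangular top, 46 mm thick, top surface at z = 715 mm, supported by four 46×46 mm square legs, each inset 40 mm from the nearest pair of top edges, running from the floor.

B is an open-topped rectangular box: outside dimensions 218×232×344 mm, with a uniform wall and base thickness of 19 mm. The base is a full 218×232 slab on the floor; four walls sit on top of the base. The front and back walls (the −y and +y sides) span the full width; the two side walls fit between them.

The open box is on top of the table.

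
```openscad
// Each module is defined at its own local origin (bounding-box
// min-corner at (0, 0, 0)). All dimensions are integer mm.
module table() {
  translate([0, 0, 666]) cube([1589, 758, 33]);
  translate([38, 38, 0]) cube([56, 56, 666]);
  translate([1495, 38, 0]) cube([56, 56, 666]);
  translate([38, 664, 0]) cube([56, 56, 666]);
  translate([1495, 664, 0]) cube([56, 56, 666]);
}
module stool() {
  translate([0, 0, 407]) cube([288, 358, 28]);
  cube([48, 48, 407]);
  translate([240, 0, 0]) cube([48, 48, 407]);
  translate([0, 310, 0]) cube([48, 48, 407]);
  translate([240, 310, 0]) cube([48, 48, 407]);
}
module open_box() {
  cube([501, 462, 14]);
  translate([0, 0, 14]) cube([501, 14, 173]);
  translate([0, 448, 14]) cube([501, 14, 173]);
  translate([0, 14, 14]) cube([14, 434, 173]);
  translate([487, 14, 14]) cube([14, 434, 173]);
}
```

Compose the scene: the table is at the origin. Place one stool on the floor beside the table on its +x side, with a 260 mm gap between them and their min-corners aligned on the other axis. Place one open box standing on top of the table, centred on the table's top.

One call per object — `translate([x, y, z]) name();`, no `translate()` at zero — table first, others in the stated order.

table();
translate([1849, 0, 0]) stool();
translate([544, 148, 699]) open_box();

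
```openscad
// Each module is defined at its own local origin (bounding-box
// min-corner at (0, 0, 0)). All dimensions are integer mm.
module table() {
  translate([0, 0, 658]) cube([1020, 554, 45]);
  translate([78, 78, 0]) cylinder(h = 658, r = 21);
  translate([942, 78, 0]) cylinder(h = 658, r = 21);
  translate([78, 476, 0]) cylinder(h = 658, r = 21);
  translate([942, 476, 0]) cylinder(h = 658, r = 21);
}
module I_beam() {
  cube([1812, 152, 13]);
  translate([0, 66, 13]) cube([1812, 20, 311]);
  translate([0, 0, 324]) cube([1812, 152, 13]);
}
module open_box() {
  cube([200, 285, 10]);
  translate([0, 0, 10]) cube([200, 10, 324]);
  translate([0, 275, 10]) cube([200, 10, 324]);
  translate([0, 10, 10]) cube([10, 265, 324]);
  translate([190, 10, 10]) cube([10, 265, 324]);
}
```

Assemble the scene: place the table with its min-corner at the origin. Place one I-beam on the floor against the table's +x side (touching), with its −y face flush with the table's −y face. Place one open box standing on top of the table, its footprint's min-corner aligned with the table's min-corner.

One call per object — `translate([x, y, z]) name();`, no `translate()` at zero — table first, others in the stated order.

table();
translate([1020, 0, 0]) I_beam();
translate([0, 0, 703]) open_box();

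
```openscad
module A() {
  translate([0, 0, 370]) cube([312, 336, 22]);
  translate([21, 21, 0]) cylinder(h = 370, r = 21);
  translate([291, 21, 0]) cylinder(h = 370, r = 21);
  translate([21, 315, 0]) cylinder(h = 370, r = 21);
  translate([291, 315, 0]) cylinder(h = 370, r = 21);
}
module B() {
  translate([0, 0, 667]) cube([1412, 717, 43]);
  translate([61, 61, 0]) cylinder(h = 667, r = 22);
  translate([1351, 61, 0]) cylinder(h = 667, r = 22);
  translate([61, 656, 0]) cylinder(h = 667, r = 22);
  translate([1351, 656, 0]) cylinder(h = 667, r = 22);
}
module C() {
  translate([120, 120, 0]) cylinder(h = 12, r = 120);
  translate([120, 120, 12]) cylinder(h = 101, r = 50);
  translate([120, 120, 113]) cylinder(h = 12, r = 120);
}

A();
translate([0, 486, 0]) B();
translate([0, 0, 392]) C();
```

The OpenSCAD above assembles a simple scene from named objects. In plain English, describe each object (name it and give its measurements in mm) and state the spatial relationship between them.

A is a four-legged stool. The seat is 312×336 mm, 22 mm thick, top at z = 392 mm. It stands on four round legs, each 42 mm in diameter, from z = 0 to the seat underside, each leg's axis is inset half a diameter from the nearest pair of seat edges (so the leg's bounding box is flush with the corner).

B is a table with a 1412×717 mm rectangular top, 43 mm thick, top surface at z = 710 mm, supported by four round legs of 44 mm diameter, each leg's bounding box inset 39 mm from the nearest pair of top edges, running from the floor.

C is a spool: two coaxial disc flanges of radius 120 mm and thickness 12 mm, joined by a core cylinder of radius 50 mm and height 101 mm. The lower flange rests on z = 0 and the three cylinders share a vertical axis.

The table is on the floor beside the stool on its +y side. The spool is on top of the stool.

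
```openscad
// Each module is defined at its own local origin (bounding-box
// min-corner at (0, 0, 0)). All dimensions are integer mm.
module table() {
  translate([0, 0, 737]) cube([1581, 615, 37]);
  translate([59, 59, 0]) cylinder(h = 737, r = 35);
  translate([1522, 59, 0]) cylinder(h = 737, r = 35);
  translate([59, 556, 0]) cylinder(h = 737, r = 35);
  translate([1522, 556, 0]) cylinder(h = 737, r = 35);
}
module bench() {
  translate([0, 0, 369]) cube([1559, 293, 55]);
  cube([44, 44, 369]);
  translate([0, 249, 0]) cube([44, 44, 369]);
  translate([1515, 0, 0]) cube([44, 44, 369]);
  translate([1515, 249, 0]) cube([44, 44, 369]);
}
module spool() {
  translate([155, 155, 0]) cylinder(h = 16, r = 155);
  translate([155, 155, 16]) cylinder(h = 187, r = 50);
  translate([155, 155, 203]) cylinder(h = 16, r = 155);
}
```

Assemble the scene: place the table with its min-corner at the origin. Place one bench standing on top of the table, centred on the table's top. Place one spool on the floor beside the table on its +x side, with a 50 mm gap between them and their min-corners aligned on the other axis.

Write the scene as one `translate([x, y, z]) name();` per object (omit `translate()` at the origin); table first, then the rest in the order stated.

table();
translate([11, 161, 774]) bench();
translate([1631, 0, 0]) spool();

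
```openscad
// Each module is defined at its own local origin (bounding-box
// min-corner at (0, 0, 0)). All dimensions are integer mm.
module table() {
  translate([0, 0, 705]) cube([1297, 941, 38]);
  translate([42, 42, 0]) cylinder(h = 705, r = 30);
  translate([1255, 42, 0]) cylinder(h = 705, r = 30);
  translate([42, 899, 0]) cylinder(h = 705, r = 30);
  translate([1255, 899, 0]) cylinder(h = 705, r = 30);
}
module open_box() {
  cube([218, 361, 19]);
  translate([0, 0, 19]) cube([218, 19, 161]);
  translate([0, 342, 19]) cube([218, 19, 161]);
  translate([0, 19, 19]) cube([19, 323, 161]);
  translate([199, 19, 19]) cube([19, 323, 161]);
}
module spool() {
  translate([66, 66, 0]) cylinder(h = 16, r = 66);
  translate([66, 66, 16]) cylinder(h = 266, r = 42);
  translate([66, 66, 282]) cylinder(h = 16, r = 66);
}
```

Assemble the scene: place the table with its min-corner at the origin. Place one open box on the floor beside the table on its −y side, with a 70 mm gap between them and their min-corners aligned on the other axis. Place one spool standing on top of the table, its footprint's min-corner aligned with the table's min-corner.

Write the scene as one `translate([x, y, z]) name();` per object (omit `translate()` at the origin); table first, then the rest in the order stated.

table();
translate([0, -431, 0]) open_box();
translate([0, 0, 743]) spool();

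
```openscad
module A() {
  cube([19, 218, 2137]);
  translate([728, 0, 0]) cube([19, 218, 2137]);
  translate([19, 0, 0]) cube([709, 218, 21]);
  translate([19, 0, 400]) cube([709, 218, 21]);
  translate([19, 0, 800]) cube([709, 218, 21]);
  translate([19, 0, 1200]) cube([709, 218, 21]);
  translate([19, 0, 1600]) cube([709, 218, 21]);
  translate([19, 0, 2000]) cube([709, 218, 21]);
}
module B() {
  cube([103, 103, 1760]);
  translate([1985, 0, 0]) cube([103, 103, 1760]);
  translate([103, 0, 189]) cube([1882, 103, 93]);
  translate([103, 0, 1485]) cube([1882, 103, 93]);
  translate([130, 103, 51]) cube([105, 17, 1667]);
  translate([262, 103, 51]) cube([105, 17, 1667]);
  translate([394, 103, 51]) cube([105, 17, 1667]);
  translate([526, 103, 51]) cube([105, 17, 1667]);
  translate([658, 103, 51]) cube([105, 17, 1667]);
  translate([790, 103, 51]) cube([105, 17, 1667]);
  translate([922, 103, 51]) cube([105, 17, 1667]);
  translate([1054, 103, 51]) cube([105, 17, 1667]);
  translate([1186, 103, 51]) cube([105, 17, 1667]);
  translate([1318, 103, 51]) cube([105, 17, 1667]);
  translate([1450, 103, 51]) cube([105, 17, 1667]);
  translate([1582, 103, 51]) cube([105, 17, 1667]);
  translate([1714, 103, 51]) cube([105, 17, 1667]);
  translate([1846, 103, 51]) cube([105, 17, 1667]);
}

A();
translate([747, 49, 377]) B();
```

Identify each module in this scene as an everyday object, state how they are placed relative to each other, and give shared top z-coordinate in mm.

A is a bookshelf. B is a fence section. The fence section is beside the bookshelf with their tops flush at z = 2137. The shared top z-coordinate is 2137 mm.

Both tops at z = 2137 mm.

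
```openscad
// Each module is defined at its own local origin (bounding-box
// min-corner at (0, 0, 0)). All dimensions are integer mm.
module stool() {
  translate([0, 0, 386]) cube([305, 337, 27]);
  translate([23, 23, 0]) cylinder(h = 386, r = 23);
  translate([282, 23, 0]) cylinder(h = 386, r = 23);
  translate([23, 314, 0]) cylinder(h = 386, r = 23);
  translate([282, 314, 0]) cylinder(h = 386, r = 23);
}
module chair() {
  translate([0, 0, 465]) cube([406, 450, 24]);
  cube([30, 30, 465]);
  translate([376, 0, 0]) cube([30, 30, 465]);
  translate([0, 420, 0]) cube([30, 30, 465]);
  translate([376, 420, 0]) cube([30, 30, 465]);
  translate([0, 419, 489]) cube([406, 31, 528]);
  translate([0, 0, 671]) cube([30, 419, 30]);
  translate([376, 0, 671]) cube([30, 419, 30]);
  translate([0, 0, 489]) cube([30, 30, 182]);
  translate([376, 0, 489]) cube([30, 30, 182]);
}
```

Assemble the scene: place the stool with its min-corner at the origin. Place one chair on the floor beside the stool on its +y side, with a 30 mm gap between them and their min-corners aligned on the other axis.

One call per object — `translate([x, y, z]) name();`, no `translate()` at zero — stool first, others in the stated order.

stool();
translate([0, 367, 0]) chair();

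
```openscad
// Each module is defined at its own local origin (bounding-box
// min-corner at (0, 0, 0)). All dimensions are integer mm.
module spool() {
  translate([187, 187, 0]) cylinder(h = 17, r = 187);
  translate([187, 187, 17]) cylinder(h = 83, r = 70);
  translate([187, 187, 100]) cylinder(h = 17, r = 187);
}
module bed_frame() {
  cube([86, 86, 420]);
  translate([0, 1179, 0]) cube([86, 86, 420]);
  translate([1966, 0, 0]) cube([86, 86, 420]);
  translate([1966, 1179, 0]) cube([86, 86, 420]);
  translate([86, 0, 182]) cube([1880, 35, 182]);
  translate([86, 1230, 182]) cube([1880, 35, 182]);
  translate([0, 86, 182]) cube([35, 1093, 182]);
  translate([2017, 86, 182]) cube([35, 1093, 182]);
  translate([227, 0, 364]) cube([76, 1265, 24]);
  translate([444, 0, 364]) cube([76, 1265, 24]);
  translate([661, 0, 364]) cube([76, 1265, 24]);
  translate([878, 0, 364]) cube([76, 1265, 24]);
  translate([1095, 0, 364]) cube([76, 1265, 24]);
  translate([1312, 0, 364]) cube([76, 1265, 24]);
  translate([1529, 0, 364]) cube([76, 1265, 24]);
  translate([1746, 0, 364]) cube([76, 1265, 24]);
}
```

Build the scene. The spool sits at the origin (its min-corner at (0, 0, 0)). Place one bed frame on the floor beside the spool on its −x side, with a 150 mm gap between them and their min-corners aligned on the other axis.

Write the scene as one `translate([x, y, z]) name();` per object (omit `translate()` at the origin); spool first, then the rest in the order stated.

spool();
translate([-2202, 0, 0]) bed_frame();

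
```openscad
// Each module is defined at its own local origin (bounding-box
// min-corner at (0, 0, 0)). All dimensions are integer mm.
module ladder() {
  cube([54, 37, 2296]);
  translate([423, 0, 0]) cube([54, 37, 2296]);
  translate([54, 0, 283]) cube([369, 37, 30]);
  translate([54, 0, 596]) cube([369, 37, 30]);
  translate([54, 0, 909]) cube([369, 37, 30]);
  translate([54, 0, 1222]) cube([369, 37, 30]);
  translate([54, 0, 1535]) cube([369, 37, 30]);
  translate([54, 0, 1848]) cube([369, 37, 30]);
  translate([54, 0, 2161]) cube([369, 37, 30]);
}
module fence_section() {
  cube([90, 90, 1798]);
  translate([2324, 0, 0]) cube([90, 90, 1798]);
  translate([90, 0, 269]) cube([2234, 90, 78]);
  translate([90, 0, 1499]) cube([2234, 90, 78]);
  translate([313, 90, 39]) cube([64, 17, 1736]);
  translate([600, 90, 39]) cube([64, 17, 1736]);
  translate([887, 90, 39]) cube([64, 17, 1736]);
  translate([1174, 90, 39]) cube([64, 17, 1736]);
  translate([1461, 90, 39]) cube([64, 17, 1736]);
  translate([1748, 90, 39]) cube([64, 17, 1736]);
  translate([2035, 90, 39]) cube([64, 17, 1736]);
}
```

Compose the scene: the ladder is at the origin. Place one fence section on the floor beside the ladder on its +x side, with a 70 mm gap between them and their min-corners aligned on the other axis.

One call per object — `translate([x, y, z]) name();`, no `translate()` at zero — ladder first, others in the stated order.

ladder();
translate([547, 0, 0]) fence_section();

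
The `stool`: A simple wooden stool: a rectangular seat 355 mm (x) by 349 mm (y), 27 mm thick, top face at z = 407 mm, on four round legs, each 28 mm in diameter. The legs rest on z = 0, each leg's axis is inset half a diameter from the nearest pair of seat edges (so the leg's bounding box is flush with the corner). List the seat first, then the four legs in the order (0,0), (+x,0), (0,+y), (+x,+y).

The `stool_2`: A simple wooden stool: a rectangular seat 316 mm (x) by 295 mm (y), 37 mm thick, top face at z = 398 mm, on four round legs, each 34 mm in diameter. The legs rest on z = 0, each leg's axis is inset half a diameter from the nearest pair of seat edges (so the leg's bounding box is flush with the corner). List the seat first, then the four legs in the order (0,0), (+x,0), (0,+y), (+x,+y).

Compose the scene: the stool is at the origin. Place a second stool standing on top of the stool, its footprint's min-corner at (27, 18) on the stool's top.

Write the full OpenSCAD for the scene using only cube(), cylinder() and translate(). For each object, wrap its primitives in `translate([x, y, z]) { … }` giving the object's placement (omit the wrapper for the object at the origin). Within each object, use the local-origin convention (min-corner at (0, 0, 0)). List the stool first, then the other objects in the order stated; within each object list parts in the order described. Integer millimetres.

translate([0, 0, 380]) cube([355, 349, 27]);
translate([14, 14, 0]) cylinder(h = 380, r = 14);
translate([341, 14, 0]) cylinder(h = 380, r = 14);
translate([14, 335, 0]) cylinder(h = 380, r = 14);
translate([341, 335, 0]) cylinder(h = 380, r = 14);
translate([27, 18, 407]) {
  translate([0, 0, 361]) cube([316, 295, 37]);
  translate([17, 17, 0]) cylinder(h = 361, r = 17);
  translate([299, 17, 0]) cylinder(h = 361, r = 17);
  translate([17, 278, 0]) cylinder(h = 361, r = 17);
  translate([299, 278, 0]) cylinder(h = 361, r = 17);
}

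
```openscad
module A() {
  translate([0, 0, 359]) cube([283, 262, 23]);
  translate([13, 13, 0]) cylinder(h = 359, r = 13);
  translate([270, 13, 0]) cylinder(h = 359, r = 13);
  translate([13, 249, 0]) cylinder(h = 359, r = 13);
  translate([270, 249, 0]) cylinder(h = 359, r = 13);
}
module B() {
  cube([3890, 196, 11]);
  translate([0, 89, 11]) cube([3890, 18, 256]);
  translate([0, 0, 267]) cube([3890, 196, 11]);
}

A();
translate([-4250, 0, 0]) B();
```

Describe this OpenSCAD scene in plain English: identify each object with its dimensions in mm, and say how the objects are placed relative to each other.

A is a four-legged stool. The seat is a 283×262×23 mm slab whose top surface is at z = 382 mm; four round legs, each 26 mm in diameter, run from the floor (z = 0) to the underside of the seat, each leg's axis is inset half a diameter from the nearest pair of seat edges (so the leg's bounding box is flush with the corner).

B is an I-beam lying along x, 3890 mm long. Overall section height 278 mm. Two flanges 196 mm wide (y) and 11 mm thick, one on the floor and one at the top; a web 18 mm thick runs between them, centred on the flange width.

The I-beam is on the floor beside the stool on its −x side.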